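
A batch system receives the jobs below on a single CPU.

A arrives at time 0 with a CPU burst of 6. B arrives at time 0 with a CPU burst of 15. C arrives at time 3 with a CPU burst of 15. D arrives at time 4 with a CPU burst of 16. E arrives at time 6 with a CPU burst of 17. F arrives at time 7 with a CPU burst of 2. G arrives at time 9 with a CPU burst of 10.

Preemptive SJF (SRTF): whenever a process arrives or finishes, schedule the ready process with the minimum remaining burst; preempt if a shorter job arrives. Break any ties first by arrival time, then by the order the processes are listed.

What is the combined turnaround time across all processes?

231

Schedule: | A 0-6 | B 6-7 | F 7-9 | G 9-19 | B 19-33 | C 33-48 | D 48-64 | E 64-81 |
Completion: A=6  B=33  C=48  D=64  E=81  F=9  G=19
Turnaround (C−A): A=6  B=33  C=45  D=60  E=75  F=2  G=10
Turnaround = completion − arrival: A=6, B=33, C=45, D=60, E=75, F=2, G=10
Total turnaround = 6 + 33 + 45 + 60 + 75 + 2 + 10 = 231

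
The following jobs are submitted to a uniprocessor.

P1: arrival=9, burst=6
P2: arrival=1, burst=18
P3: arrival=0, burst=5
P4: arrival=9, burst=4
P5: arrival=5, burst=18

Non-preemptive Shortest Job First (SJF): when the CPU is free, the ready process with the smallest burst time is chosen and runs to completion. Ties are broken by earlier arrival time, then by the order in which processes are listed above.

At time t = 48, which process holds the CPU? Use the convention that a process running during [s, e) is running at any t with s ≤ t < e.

P5

Schedule: | P3 0-5 | P2 5-23 | P4 23-27 | P1 27-33 | P5 33-51 |
Completion: P1=33  P2=23  P3=5  P4=27  P5=51
Turnaround (C−A): P1=24  P2=22  P3=5  P4=18  P5=46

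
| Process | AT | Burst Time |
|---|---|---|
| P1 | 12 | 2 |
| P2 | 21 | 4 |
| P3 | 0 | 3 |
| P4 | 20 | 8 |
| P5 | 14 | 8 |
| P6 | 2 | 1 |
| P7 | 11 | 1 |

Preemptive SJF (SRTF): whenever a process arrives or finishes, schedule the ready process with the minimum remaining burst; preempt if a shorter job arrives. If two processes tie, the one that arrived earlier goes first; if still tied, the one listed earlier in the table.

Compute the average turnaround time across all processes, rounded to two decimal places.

5.00

Gantt: | P3 0-3 | P6 3-4 | idle 4-11 | P7 11-12 | P1 12-14 | P5 14-22 | P2 22-26 | P4 26-34 |
Completion: P1=14  P2=26  P3=3  P4=34  P5=22  P6=4  P7=12
Turnaround (C−A): P1=2  P2=5  P3=3  P4=14  P5=8  P6=2  P7=1
Turnaround times: P1=2, P2=5, P3=3, P4=14, P5=8, P6=2, P7=1
Average turnaround = (2+5+3+14+8+2+1) / 7 = 35/7 = 5.00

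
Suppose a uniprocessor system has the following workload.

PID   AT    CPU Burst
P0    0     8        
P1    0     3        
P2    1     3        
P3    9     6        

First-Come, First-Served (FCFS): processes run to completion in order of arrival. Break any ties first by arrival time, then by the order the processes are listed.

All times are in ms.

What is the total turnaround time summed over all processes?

43

Timeline: | P0 0-8 | P1 8-11 | P2 11-14 | P3 14-20 |
Completion: P0=8  P1=11  P2=14  P3=20
Turnaround = completion − arrival: P0=8, P1=11, P2=13, P3=11
Total turnaround = 8 + 11 + 13 + 11 = 43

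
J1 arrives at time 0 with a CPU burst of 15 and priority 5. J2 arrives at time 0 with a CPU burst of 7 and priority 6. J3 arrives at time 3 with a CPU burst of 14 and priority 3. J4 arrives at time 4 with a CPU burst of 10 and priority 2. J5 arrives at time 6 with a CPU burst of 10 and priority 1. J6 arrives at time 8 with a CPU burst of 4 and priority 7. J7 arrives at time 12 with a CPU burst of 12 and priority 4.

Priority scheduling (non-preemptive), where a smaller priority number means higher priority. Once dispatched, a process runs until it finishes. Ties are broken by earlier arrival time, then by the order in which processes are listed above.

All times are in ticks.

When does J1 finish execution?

15

Timeline: | J1 0-15 | J5 15-25 | J4 25-35 | J3 35-49 | J7 49-61 | J2 61-68 | J6 68-72 |
Completion: J1=15  J2=68  J3=49  J4=35  J5=25  J6=72  J7=61
Turnaround (C−A): J1=15  J2=68  J3=46  J4=31  J5=19  J6=64  J7=49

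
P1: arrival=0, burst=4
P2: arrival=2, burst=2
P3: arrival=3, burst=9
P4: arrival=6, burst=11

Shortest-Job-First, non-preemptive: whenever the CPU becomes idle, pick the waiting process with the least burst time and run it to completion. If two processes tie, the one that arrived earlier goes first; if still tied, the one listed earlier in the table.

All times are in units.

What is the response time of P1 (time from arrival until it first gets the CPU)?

0

Timeline: | P1 0-4 | P2 4-6 | P3 6-15 | P4 15-26 |
Completion: P1=4  P2=6  P3=15  P4=26
Turnaround (C−A): P1=4  P2=4  P3=12  P4=20
Response(P1) = first start − arrival = 0 − 0 = 0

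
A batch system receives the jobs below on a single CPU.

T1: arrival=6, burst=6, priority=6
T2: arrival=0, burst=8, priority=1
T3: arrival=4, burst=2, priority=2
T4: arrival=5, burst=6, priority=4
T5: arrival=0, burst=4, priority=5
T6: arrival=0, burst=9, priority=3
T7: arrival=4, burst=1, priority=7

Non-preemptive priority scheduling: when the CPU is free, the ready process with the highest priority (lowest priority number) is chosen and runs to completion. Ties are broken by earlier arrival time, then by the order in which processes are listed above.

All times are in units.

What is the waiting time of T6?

10

Gantt: | T2 0-8 | T3 8-10 | T6 10-19 | T4 19-25 | T5 25-29 | T1 29-35 | T7 35-36 |
Completion: T1=35  T2=8  T3=10  T4=25  T5=29  T6=19  T7=36
Turnaround (C−A): T1=29  T2=8  T3=6  T4=20  T5=29  T6=19  T7=32
Waiting(T6) = turnaround − burst = 19 − 9 = 10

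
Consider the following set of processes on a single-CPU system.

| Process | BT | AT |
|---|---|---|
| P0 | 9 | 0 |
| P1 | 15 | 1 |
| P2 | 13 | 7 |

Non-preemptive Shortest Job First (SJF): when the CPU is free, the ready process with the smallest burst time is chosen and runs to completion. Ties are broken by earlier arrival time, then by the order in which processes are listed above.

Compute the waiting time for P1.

Gantt: | P0 0-9 | P2 9-22 | P1 22-37 |
Completion: P0=9  P1=37  P2=22
Waiting(P1) = turnaround − burst = 36 − 15 = 21

21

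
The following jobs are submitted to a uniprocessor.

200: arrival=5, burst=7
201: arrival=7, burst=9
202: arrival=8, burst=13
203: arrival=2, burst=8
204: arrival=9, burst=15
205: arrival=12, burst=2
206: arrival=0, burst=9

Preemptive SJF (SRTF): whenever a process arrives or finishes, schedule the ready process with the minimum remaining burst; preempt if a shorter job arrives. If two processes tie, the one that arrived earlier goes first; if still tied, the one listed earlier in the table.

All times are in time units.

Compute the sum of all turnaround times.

170

Gantt: | 206 0-9 | 200 9-12 | 205 12-14 | 200 14-18 | 203 18-26 | 201 26-35 | 202 35-48 | 204 48-63 |
Completion: 200=18  201=35  202=48  203=26  204=63  205=14  206=9
Turnaround (C−A): 200=13  201=28  202=40  203=24  204=54  205=2  206=9
Turnaround = completion − arrival: 200=13, 201=28, 202=40, 203=24, 204=54, 205=2, 206=9
Total turnaround = 13 + 28 + 40 + 24 + 54 + 2 + 9 = 170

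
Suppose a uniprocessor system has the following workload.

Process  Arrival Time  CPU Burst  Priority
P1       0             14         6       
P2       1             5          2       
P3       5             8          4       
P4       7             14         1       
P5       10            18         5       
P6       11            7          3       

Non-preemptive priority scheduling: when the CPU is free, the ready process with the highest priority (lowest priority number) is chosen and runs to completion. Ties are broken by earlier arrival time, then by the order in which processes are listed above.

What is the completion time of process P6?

40

Schedule: | P1 0-14 | P4 14-28 | P2 28-33 | P6 33-40 | P3 40-48 | P5 48-66 |
Completion: P1=14  P2=33  P3=48  P4=28  P5=66  P6=40
Turnaround (C−A): P1=14  P2=32  P3=43  P4=21  P5=56  P6=29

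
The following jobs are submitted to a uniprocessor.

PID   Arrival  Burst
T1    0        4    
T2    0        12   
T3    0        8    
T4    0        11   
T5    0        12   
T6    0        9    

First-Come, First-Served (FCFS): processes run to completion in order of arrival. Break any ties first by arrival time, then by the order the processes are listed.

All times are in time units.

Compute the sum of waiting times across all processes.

Timeline: | T1 0-4 | T2 4-16 | T3 16-24 | T4 24-35 | T5 35-47 | T6 47-56 |
Completion: T1=4  T2=16  T3=24  T4=35  T5=47  T6=56
Turnaround (C−A): T1=4  T2=16  T3=24  T4=35  T5=47  T6=56
Waiting = turnaround − burst: T1=0, T2=4, T3=16, T4=24, T5=35, T6=47
Total waiting = 0 + 4 + 16 + 24 + 35 + 47 = 126

126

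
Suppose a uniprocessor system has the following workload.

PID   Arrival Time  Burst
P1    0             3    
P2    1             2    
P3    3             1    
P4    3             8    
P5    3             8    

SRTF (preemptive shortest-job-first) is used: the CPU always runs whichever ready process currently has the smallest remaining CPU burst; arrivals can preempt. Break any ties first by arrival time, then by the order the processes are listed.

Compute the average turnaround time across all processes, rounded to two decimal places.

Timeline: | P1 0-3 | P3 3-4 | P2 4-6 | P4 6-14 | P5 14-22 |
Completion: P1=3  P2=6  P3=4  P4=14  P5=22
Turnaround times: P1=3, P2=5, P3=1, P4=11, P5=19
Average turnaround = (3+5+1+11+19) / 5 = 39/5 = 7.80

7.80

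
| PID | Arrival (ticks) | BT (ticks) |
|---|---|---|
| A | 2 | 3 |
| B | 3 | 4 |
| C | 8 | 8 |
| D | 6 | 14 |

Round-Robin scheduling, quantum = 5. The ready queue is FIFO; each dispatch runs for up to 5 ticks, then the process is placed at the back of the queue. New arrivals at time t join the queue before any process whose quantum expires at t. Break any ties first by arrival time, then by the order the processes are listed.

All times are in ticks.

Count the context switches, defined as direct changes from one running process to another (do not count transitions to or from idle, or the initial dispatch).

Gantt: | idle 0-2 | A 2-5 | B 5-9 | D 9-14 | C 14-19 | D 19-24 | C 24-27 | D 27-31 |
Completion: A=5  B=9  C=27  D=31
Turnaround (C−A): A=3  B=6  C=19  D=25

6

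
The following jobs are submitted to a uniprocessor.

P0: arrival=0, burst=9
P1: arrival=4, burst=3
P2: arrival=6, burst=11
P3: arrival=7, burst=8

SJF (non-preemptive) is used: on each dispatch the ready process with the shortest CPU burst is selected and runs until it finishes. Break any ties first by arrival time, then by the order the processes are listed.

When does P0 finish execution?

Schedule: | P0 0-9 | P1 9-12 | P3 12-20 | P2 20-31 |
Completion: P0=9  P1=12  P2=31  P3=20

9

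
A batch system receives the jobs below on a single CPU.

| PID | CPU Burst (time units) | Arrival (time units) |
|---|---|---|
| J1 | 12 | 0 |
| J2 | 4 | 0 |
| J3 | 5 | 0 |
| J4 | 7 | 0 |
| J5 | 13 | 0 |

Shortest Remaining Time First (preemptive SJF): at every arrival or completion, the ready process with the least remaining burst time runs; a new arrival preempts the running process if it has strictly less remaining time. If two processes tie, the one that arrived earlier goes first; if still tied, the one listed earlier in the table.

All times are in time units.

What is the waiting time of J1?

Gantt: | J2 0-4 | J3 4-9 | J4 9-16 | J1 16-28 | J5 28-41 |
Completion: J1=28  J2=4  J3=9  J4=16  J5=41
Turnaround (C−A): J1=28  J2=4  J3=9  J4=16  J5=41
Waiting(J1) = turnaround − burst = 28 − 12 = 16

16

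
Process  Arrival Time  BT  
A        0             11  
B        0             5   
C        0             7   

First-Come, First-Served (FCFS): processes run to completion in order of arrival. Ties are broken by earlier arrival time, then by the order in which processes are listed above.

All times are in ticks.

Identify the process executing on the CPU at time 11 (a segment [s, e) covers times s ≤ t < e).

Schedule: | A 0-11 | B 11-16 | C 16-23 |
Completion: A=11  B=16  C=23

B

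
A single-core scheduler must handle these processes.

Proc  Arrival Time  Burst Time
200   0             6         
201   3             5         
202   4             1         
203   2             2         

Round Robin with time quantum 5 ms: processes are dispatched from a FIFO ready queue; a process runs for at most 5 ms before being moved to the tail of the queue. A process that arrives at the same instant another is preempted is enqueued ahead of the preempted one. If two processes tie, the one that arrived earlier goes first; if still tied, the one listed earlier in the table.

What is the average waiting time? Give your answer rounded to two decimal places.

Gantt: | 200 0-5 | 203 5-7 | 201 7-12 | 202 12-13 | 200 13-14 |
Completion: 200=14  201=12  202=13  203=7
Turnaround (C−A): 200=14  201=9  202=9  203=5
Waiting times: 200=8, 201=4, 202=8, 203=3
Average waiting = (8+4+8+3) / 4 = 23/4 = 5.75

5.75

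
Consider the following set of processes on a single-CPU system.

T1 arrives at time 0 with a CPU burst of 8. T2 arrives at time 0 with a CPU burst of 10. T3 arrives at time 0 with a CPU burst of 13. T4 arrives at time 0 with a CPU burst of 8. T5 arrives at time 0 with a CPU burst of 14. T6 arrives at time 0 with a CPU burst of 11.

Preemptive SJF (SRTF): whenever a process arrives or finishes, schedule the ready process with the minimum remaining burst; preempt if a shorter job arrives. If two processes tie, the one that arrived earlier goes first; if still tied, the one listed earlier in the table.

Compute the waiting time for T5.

Gantt: | T1 0-8 | T4 8-16 | T2 16-26 | T6 26-37 | T3 37-50 | T5 50-64 |
Completion: T1=8  T2=26  T3=50  T4=16  T5=64  T6=37
Waiting(T5) = turnaround − burst = 64 − 14 = 50

50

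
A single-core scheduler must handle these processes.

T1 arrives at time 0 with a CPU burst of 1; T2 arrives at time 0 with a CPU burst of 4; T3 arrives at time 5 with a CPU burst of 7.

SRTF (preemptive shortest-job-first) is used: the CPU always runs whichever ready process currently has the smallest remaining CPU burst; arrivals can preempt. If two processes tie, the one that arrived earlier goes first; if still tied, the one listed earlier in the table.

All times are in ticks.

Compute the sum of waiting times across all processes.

Timeline: | T1 0-1 | T2 1-5 | T3 5-12 |
Completion: T1=1  T2=5  T3=12
Waiting = turnaround − burst: T1=0, T2=1, T3=0
Total waiting = 0 + 1 + 0 = 1

1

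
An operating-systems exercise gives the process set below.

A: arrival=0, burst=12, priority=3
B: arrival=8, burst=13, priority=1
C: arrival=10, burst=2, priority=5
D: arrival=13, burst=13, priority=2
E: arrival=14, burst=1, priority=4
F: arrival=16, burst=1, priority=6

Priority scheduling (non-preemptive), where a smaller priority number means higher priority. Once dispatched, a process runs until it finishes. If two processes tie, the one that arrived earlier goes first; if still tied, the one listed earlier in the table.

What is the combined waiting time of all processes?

Schedule: | A 0-12 | B 12-25 | D 25-38 | E 38-39 | C 39-41 | F 41-42 |
Completion: A=12  B=25  C=41  D=38  E=39  F=42
Waiting = turnaround − burst: A=0, B=4, C=29, D=12, E=24, F=25
Total waiting = 0 + 4 + 29 + 12 + 24 + 25 = 94

94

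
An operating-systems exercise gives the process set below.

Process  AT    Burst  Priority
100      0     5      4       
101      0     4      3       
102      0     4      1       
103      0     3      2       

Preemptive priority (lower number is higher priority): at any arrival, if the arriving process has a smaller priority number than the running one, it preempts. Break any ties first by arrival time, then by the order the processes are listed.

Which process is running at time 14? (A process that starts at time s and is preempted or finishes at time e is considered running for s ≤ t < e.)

Gantt: | 102 0-4 | 103 4-7 | 101 7-11 | 100 11-16 |
Completion: 100=16  101=11  102=4  103=7

100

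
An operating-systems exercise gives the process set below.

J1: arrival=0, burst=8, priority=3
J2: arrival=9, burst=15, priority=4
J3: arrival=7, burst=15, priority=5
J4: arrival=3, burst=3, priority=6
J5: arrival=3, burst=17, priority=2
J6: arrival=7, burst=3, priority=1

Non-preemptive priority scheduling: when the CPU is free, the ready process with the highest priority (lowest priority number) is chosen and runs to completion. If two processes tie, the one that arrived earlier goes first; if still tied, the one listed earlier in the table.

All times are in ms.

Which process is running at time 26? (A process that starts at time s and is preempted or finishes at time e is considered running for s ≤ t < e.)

Schedule: | J1 0-8 | J6 8-11 | J5 11-28 | J2 28-43 | J3 43-58 | J4 58-61 |
Completion: J1=8  J2=43  J3=58  J4=61  J5=28  J6=11

J5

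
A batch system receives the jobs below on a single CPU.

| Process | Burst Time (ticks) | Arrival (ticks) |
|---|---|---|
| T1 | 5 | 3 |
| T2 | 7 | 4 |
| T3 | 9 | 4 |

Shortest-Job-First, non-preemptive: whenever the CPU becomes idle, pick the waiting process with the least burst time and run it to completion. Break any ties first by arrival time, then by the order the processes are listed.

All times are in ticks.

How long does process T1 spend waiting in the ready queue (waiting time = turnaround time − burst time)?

Timeline: | idle 0-3 | T1 3-8 | T2 8-15 | T3 15-24 |
Completion: T1=8  T2=15  T3=24
Turnaround (C−A): T1=5  T2=11  T3=20
Waiting(T1) = turnaround − burst = 5 − 5 = 0

0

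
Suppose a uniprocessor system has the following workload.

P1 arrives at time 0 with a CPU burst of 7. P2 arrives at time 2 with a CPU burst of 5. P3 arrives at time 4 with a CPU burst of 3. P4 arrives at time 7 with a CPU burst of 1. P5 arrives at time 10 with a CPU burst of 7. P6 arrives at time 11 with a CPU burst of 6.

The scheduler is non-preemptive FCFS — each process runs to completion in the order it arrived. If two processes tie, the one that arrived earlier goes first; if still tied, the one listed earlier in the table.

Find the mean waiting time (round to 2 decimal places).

Timeline: | P1 0-7 | P2 7-12 | P3 12-15 | P4 15-16 | P5 16-23 | P6 23-29 |
Completion: P1=7  P2=12  P3=15  P4=16  P5=23  P6=29
Waiting times: P1=0, P2=5, P3=8, P4=8, P5=6, P6=12
Average waiting = (0+5+8+8+6+12) / 6 = 39/6 = 6.50

6.50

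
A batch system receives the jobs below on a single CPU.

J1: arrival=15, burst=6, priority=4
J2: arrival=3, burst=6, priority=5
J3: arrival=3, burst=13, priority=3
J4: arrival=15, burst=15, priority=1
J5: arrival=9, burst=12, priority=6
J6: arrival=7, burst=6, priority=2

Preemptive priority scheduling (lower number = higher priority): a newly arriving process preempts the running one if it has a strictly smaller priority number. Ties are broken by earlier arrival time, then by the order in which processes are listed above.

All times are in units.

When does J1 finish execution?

43

Schedule: | idle 0-3 | J3 3-7 | J6 7-13 | J3 13-15 | J4 15-30 | J3 30-37 | J1 37-43 | J2 43-49 | J5 49-61 |
Completion: J1=43  J2=49  J3=37  J4=30  J5=61  J6=13
Turnaround (C−A): J1=28  J2=46  J3=34  J4=15  J5=52  J6=6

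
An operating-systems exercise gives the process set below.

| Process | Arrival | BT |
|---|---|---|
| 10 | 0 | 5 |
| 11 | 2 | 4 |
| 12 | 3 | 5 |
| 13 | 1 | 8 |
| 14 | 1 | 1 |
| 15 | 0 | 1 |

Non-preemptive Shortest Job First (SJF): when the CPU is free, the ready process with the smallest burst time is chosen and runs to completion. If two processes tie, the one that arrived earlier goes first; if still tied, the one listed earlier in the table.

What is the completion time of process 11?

Schedule: | 15 0-1 | 14 1-2 | 11 2-6 | 10 6-11 | 12 11-16 | 13 16-24 |
Completion: 10=11  11=6  12=16  13=24  14=2  15=1
Turnaround (C−A): 10=11  11=4  12=13  13=23  14=1  15=1

6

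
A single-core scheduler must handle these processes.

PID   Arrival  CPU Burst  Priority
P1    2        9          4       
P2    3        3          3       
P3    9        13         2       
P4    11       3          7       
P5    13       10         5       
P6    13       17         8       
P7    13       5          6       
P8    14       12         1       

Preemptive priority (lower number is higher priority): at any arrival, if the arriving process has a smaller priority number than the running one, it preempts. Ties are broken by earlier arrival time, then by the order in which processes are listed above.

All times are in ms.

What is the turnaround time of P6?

61

Schedule: | idle 0-2 | P1 2-3 | P2 3-6 | P1 6-9 | P3 9-14 | P8 14-26 | P3 26-34 | P1 34-39 | P5 39-49 | P7 49-54 | P4 54-57 | P6 57-74 |
Completion: P1=39  P2=6  P3=34  P4=57  P5=49  P6=74  P7=54  P8=26
Turnaround (C−A): P1=37  P2=3  P3=25  P4=46  P5=36  P6=61  P7=41  P8=12
Turnaround(P6) = completion − arrival = 74 − 13 = 61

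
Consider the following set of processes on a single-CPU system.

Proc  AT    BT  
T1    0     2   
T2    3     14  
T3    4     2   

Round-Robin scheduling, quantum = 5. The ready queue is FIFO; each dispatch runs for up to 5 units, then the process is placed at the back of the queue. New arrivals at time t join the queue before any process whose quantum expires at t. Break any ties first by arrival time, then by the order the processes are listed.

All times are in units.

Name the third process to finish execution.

Gantt: | T1 0-2 | idle 2-3 | T2 3-8 | T3 8-10 | T2 10-19 |
Completion: T1=2  T2=19  T3=10
Turnaround (C−A): T1=2  T2=16  T3=6
Finish order: T1 → T3 → T2

T2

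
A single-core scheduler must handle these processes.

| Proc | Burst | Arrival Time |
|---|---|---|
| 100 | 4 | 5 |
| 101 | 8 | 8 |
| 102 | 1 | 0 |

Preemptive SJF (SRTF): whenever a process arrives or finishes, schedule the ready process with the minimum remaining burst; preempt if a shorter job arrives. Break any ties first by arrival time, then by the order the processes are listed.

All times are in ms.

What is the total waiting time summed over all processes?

1

Gantt: | 102 0-1 | idle 1-5 | 100 5-9 | 101 9-17 |
Completion: 100=9  101=17  102=1
Waiting = turnaround − burst: 100=0, 101=1, 102=0
Total waiting = 0 + 1 + 0 = 1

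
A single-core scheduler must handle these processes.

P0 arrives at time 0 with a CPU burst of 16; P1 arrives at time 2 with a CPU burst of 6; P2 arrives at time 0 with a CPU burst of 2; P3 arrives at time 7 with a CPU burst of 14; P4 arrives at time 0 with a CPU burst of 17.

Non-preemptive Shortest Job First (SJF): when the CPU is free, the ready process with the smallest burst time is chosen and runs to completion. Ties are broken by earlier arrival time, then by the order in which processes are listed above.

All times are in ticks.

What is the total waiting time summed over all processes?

Schedule: | P2 0-2 | P1 2-8 | P3 8-22 | P0 22-38 | P4 38-55 |
Completion: P0=38  P1=8  P2=2  P3=22  P4=55
Turnaround (C−A): P0=38  P1=6  P2=2  P3=15  P4=55
Waiting = turnaround − burst: P0=22, P1=0, P2=0, P3=1, P4=38
Total waiting = 22 + 0 + 0 + 1 + 38 = 61

61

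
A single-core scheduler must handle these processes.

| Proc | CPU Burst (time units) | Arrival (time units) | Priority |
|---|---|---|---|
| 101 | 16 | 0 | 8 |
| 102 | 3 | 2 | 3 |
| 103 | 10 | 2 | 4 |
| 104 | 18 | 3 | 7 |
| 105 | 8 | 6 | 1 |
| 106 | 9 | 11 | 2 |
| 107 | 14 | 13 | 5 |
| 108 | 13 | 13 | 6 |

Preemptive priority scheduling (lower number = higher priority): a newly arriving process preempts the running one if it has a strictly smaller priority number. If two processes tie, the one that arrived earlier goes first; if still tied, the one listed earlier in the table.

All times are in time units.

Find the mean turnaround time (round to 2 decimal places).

Schedule: | 101 0-2 | 102 2-5 | 103 5-6 | 105 6-14 | 106 14-23 | 103 23-32 | 107 32-46 | 108 46-59 | 104 59-77 | 101 77-91 |
Completion: 101=91  102=5  103=32  104=77  105=14  106=23  107=46  108=59
Turnaround times: 101=91, 102=3, 103=30, 104=74, 105=8, 106=12, 107=33, 108=46
Average turnaround = (91+3+30+74+8+12+33+46) / 8 = 297/8 = 37.13

37.13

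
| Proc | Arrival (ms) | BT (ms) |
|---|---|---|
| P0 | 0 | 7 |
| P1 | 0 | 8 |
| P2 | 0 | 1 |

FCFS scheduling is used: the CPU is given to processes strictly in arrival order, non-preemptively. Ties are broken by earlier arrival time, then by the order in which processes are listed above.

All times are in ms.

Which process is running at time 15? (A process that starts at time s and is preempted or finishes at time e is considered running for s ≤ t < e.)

Gantt: | P0 0-7 | P1 7-15 | P2 15-16 |
Completion: P0=7  P1=15  P2=16

P2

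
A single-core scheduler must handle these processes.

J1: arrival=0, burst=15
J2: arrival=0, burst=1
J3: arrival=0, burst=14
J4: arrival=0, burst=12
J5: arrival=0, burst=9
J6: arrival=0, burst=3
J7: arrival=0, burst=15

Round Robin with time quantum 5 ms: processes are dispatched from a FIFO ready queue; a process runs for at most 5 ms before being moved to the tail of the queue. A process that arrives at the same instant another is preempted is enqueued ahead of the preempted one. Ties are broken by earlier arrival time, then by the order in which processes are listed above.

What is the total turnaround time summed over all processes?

331

Gantt: | J1 0-5 | J2 5-6 | J3 6-11 | J4 11-16 | J5 16-21 | J6 21-24 | J7 24-29 | J1 29-34 | J3 34-39 | J4 39-44 | J5 44-48 | J7 48-53 | J1 53-58 | J3 58-62 | J4 62-64 | J7 64-69 |
Completion: J1=58  J2=6  J3=62  J4=64  J5=48  J6=24  J7=69
Turnaround (C−A): J1=58  J2=6  J3=62  J4=64  J5=48  J6=24  J7=69
Turnaround = completion − arrival: J1=58, J2=6, J3=62, J4=64, J5=48, J6=24, J7=69
Total turnaround = 58 + 6 + 62 + 64 + 48 + 24 + 69 = 331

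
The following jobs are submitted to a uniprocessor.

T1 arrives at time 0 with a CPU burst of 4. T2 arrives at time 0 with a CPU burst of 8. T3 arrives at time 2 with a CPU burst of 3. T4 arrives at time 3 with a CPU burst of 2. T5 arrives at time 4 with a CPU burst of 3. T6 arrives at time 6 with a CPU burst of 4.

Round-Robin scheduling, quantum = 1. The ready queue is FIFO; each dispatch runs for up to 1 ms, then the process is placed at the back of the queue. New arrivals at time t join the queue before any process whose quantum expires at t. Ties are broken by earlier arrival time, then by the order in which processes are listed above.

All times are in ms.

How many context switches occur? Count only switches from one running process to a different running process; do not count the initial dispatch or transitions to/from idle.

22

Timeline: | T1 0-1 | T2 1-2 | T1 2-3 | T3 3-4 | T2 4-5 | T4 5-6 | T1 6-7 | T5 7-8 | T3 8-9 | T2 9-10 | T6 10-11 | T4 11-12 | T1 12-13 | T5 13-14 | T3 14-15 | T2 15-16 | T6 16-17 | T5 17-18 | T2 18-19 | T6 19-20 | T2 20-21 | T6 21-22 | T2 22-24 |
Completion: T1=13  T2=24  T3=15  T4=12  T5=18  T6=22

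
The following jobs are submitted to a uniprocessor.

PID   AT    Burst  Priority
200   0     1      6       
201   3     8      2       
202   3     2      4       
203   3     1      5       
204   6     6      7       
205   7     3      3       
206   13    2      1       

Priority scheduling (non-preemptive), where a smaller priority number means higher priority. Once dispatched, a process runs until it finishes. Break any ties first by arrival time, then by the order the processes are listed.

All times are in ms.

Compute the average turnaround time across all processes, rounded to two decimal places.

9.86

Timeline: | 200 0-1 | idle 1-3 | 201 3-11 | 205 11-14 | 206 14-16 | 202 16-18 | 203 18-19 | 204 19-25 |
Completion: 200=1  201=11  202=18  203=19  204=25  205=14  206=16
Turnaround times: 200=1, 201=8, 202=15, 203=16, 204=19, 205=7, 206=3
Average turnaround = (1+8+15+16+19+7+3) / 7 = 69/7 = 9.86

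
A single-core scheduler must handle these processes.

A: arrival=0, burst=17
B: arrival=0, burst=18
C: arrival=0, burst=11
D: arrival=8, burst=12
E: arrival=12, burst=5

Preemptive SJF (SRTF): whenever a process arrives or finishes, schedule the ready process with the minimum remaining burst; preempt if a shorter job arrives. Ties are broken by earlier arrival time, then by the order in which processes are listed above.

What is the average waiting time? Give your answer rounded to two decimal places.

16.20

Gantt: | C 0-11 | D 11-12 | E 12-17 | D 17-28 | A 28-45 | B 45-63 |
Completion: A=45  B=63  C=11  D=28  E=17
Waiting times: A=28, B=45, C=0, D=8, E=0
Average waiting = (28+45+0+8+0) / 5 = 81/5 = 16.20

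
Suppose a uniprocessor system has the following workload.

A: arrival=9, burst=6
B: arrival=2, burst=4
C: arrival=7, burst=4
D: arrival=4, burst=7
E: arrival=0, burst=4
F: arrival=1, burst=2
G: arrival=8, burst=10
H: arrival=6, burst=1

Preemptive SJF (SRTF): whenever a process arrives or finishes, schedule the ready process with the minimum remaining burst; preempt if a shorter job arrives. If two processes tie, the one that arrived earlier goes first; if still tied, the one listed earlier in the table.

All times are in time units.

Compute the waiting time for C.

Gantt: | E 0-1 | F 1-3 | E 3-6 | H 6-7 | B 7-11 | C 11-15 | A 15-21 | D 21-28 | G 28-38 |
Completion: A=21  B=11  C=15  D=28  E=6  F=3  G=38  H=7
Waiting(C) = turnaround − burst = 8 − 4 = 4

4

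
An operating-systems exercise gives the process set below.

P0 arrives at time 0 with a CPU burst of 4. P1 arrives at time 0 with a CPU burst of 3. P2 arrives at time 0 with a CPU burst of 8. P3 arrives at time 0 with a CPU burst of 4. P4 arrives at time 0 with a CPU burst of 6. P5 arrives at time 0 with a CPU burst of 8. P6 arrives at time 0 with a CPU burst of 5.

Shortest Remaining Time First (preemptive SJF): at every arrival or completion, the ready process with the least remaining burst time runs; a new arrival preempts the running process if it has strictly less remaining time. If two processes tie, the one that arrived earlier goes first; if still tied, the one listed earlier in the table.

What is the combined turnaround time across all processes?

127

Schedule: | P1 0-3 | P0 3-7 | P3 7-11 | P6 11-16 | P4 16-22 | P2 22-30 | P5 30-38 |
Completion: P0=7  P1=3  P2=30  P3=11  P4=22  P5=38  P6=16
Turnaround (C−A): P0=7  P1=3  P2=30  P3=11  P4=22  P5=38  P6=16
Turnaround = completion − arrival: P0=7, P1=3, P2=30, P3=11, P4=22, P5=38, P6=16
Total turnaround = 7 + 3 + 30 + 11 + 22 + 38 + 16 = 127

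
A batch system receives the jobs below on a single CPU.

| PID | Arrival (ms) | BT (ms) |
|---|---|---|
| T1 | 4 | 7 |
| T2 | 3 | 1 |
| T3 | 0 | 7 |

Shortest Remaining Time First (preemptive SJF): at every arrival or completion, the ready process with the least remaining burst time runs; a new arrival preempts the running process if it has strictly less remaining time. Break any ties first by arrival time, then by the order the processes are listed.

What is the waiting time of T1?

Timeline: | T3 0-3 | T2 3-4 | T3 4-8 | T1 8-15 |
Completion: T1=15  T2=4  T3=8
Turnaround (C−A): T1=11  T2=1  T3=8
Waiting(T1) = turnaround − burst = 11 − 7 = 4

4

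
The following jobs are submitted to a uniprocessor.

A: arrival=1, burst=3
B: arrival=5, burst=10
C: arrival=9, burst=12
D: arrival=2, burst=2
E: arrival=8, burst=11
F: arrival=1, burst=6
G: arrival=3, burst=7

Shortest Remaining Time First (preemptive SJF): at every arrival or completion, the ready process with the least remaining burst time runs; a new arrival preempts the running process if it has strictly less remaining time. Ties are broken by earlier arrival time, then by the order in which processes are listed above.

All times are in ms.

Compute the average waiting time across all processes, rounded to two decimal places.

11.71

Schedule: | idle 0-1 | A 1-4 | D 4-6 | F 6-12 | G 12-19 | B 19-29 | E 29-40 | C 40-52 |
Completion: A=4  B=29  C=52  D=6  E=40  F=12  G=19
Turnaround (C−A): A=3  B=24  C=43  D=4  E=32  F=11  G=16
Waiting times: A=0, B=14, C=31, D=2, E=21, F=5, G=9
Average waiting = (0+14+31+2+21+5+9) / 7 = 82/7 = 11.71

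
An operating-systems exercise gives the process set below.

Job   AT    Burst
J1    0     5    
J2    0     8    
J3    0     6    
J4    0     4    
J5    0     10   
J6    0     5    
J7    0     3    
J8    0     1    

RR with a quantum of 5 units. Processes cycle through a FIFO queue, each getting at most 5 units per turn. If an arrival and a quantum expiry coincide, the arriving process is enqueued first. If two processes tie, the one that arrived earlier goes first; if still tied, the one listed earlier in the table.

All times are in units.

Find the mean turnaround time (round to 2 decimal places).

29.13

Schedule: | J1 0-5 | J2 5-10 | J3 10-15 | J4 15-19 | J5 19-24 | J6 24-29 | J7 29-32 | J8 32-33 | J2 33-36 | J3 36-37 | J5 37-42 |
Completion: J1=5  J2=36  J3=37  J4=19  J5=42  J6=29  J7=32  J8=33
Turnaround (C−A): J1=5  J2=36  J3=37  J4=19  J5=42  J6=29  J7=32  J8=33
Turnaround times: J1=5, J2=36, J3=37, J4=19, J5=42, J6=29, J7=32, J8=33
Average turnaround = (5+36+37+19+42+29+32+33) / 8 = 233/8 = 29.13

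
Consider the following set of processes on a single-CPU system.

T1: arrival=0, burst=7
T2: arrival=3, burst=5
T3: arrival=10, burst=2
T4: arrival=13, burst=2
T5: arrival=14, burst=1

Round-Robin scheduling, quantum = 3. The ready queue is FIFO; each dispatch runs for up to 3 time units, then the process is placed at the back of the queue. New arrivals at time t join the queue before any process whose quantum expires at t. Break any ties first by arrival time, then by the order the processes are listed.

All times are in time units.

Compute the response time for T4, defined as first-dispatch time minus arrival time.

Timeline: | T1 0-3 | T2 3-6 | T1 6-9 | T2 9-11 | T1 11-12 | T3 12-14 | T4 14-16 | T5 16-17 |
Completion: T1=12  T2=11  T3=14  T4=16  T5=17
Response(T4) = first start − arrival = 14 − 13 = 1

1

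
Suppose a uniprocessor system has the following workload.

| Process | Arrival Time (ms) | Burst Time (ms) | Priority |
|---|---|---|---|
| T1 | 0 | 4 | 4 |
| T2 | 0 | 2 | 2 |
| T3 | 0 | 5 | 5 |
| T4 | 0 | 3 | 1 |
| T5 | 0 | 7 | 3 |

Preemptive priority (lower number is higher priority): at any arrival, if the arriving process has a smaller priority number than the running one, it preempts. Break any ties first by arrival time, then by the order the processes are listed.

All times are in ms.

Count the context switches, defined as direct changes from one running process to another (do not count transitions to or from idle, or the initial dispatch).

4

Gantt: | T4 0-3 | T2 3-5 | T5 5-12 | T1 12-16 | T3 16-21 |
Completion: T1=16  T2=5  T3=21  T4=3  T5=12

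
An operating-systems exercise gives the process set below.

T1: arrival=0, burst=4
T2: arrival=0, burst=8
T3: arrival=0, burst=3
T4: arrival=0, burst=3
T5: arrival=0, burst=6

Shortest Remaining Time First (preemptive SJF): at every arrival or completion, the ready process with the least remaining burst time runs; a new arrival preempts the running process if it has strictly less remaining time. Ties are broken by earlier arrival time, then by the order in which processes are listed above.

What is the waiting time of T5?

Gantt: | T3 0-3 | T4 3-6 | T1 6-10 | T5 10-16 | T2 16-24 |
Completion: T1=10  T2=24  T3=3  T4=6  T5=16
Waiting(T5) = turnaround − burst = 16 − 6 = 10

10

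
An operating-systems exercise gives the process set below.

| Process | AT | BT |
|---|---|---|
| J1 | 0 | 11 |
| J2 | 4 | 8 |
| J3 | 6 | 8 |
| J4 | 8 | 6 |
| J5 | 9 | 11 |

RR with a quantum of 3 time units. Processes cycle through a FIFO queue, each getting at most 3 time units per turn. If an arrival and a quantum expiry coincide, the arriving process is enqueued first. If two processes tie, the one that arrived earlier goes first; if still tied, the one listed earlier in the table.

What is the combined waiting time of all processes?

Gantt: | J1 0-6 | J2 6-9 | J3 9-12 | J1 12-15 | J4 15-18 | J5 18-21 | J2 21-24 | J3 24-27 | J1 27-29 | J4 29-32 | J5 32-35 | J2 35-37 | J3 37-39 | J5 39-44 |
Completion: J1=29  J2=37  J3=39  J4=32  J5=44
Waiting = turnaround − burst: J1=18, J2=25, J3=25, J4=18, J5=24
Total waiting = 18 + 25 + 25 + 18 + 24 = 110

110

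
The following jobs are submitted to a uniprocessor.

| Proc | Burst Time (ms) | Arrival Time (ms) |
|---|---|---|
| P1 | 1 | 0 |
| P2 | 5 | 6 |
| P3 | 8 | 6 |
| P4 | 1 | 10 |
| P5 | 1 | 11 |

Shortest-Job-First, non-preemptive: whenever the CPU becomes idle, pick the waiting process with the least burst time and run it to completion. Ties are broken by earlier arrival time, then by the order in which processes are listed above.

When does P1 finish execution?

Schedule: | P1 0-1 | idle 1-6 | P2 6-11 | P4 11-12 | P5 12-13 | P3 13-21 |
Completion: P1=1  P2=11  P3=21  P4=12  P5=13
Turnaround (C−A): P1=1  P2=5  P3=15  P4=2  P5=2

1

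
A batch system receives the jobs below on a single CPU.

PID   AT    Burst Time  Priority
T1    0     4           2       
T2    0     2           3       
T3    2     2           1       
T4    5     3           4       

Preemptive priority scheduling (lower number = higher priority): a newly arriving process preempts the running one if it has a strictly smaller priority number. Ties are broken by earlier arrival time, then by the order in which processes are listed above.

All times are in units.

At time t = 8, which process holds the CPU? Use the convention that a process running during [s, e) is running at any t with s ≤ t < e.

T4

Gantt: | T1 0-2 | T3 2-4 | T1 4-6 | T2 6-8 | T4 8-11 |
Completion: T1=6  T2=8  T3=4  T4=11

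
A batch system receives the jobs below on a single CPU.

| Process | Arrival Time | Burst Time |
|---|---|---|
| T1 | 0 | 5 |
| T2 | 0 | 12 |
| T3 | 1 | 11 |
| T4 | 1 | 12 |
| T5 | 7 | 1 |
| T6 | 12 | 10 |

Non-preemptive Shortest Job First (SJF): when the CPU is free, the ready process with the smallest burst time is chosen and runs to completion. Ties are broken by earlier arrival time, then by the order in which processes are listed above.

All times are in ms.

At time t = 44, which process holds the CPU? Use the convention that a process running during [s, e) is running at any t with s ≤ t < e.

Gantt: | T1 0-5 | T3 5-16 | T5 16-17 | T6 17-27 | T2 27-39 | T4 39-51 |
Completion: T1=5  T2=39  T3=16  T4=51  T5=17  T6=27
Turnaround (C−A): T1=5  T2=39  T3=15  T4=50  T5=10  T6=15

T4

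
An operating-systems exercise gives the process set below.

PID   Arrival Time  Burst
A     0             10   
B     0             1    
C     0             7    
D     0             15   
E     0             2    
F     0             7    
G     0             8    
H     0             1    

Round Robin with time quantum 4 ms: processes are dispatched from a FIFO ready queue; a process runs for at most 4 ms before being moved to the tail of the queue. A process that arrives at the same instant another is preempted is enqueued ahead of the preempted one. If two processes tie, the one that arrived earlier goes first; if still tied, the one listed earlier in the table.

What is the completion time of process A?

44

Timeline: | A 0-4 | B 4-5 | C 5-9 | D 9-13 | E 13-15 | F 15-19 | G 19-23 | H 23-24 | A 24-28 | C 28-31 | D 31-35 | F 35-38 | G 38-42 | A 42-44 | D 44-51 |
Completion: A=44  B=5  C=31  D=51  E=15  F=38  G=42  H=24
Turnaround (C−A): A=44  B=5  C=31  D=51  E=15  F=38  G=42  H=24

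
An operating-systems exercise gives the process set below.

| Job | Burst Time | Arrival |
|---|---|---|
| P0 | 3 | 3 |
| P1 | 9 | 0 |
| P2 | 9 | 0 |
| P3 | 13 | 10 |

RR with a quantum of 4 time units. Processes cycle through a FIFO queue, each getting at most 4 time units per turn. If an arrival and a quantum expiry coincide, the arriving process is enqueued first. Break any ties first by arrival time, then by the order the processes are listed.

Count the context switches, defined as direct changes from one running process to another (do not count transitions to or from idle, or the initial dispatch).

Schedule: | P1 0-4 | P2 4-8 | P0 8-11 | P1 11-15 | P2 15-19 | P3 19-23 | P1 23-24 | P2 24-25 | P3 25-34 |
Completion: P0=11  P1=24  P2=25  P3=34
Turnaround (C−A): P0=8  P1=24  P2=25  P3=24

8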